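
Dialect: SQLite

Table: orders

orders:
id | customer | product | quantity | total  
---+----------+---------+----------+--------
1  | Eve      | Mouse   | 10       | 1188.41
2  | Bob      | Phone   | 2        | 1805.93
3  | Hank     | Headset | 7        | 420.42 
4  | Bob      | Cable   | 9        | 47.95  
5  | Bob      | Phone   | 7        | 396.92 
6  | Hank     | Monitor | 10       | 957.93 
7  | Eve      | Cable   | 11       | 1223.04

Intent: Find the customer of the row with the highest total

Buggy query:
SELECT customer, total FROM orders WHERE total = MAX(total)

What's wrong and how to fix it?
Bug: WHERE is evaluated per row; an aggregate over the whole table isn't defined there

Fix: Use a subquery: WHERE total = (SELECT MAX(total) FROM orders)

Corrected query:
SELECT customer, total FROM orders WHERE total = (SELECT MAX(total) FROM orders)

Result:
customer | total  
---------+--------
Bob      | 1805.93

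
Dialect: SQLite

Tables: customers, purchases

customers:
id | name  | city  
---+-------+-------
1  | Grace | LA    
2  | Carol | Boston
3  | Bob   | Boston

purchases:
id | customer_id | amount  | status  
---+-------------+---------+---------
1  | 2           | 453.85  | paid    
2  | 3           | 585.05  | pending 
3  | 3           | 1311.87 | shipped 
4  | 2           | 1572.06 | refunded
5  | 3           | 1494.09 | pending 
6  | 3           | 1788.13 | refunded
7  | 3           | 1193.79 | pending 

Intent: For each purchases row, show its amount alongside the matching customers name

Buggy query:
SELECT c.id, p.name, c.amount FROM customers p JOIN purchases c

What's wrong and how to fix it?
Bug: Missing join condition: each purchases row is matched to all customers rows instead of just its own

Fix: Add ON c.customer_id = p.id to the JOIN

Corrected query:
SELECT c.id, p.name, c.amount FROM customers p JOIN purchases c ON c.customer_id = p.id

Result:
id | name  | amount 
---+-------+--------
1  | Carol | 453.85 
2  | Bob   | 585.05 
3  | Bob   | 1311.87
4  | Carol | 1572.06
5  | Bob   | 1494.09
6  | Bob   | 1788.13
7  | Bob   | 1193.79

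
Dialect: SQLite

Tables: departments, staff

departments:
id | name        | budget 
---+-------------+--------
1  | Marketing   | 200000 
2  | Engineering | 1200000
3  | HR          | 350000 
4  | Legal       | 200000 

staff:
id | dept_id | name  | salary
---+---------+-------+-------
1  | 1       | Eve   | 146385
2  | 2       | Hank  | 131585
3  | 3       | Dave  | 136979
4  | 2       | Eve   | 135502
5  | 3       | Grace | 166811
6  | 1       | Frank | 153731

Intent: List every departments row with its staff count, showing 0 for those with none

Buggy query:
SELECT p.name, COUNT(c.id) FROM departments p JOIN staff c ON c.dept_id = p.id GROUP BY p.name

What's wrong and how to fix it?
Bug: INNER JOIN drops departments rows that have no matching staff rows

Fix: Use LEFT JOIN so parents without children still appear (COUNT(c.id) gives 0)

Corrected query:
SELECT p.name, COUNT(c.id) FROM departments p LEFT JOIN staff c ON c.dept_id = p.id GROUP BY p.name

Result:
name        | COUNT(c.id)
------------+------------
Engineering | 2          
HR          | 2          
Legal       | 0          
Marketing   | 2          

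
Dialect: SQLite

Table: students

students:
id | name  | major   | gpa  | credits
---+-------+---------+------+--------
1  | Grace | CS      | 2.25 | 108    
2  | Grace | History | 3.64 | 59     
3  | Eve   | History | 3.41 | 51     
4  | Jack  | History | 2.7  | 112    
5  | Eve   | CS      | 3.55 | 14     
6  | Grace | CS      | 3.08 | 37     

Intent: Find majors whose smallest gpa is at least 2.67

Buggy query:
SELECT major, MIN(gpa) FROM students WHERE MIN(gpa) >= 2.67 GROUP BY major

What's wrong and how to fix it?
Bug: Aggregates like MIN are computed per group after WHERE runs

Fix: Replace WHERE with HAVING after the GROUP BY

Corrected query:
SELECT major, MIN(gpa) FROM students GROUP BY major HAVING MIN(gpa) >= 2.67

Result:
major   | MIN(gpa)
--------+---------
History | 2.7     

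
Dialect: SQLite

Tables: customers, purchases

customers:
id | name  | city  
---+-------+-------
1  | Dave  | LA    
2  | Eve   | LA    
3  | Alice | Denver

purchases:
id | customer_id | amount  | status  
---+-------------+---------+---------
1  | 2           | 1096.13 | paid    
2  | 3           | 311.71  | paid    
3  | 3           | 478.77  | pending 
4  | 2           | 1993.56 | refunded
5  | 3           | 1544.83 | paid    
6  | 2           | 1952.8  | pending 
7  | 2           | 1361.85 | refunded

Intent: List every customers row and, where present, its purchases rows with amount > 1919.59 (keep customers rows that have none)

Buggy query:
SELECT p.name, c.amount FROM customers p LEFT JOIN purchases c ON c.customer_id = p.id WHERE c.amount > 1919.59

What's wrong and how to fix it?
Bug: Filtering c.amount in WHERE discards the NULL rows produced by LEFT JOIN, turning it into an inner join

Fix: Put 'c.amount > 1919.59' in the JOIN's ON clause instead of WHERE

Corrected query:
SELECT p.name, c.amount FROM customers p LEFT JOIN purchases c ON c.customer_id = p.id AND c.amount > 1919.59

Result:
name  | amount 
------+--------
Dave  | NULL   
Eve   | 1952.8 
Eve   | 1993.56
Alice | NULL   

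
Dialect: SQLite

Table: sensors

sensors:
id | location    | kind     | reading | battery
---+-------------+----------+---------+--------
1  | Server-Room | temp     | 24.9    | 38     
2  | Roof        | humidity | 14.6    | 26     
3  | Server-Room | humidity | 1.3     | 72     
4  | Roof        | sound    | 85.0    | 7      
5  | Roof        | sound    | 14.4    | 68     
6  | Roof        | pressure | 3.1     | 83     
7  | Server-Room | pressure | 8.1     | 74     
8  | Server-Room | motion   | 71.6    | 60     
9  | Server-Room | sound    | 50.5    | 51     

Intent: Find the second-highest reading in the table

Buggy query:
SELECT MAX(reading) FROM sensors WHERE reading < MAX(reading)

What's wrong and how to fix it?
Bug: The inner MAX is an aggregate inside WHERE, which is not allowed

Fix: Put the inner MAX in a scalar subquery

Corrected query:
SELECT MAX(reading) FROM sensors WHERE reading < (SELECT MAX(reading) FROM sensors)

Result:
MAX(reading)
------------
71.6        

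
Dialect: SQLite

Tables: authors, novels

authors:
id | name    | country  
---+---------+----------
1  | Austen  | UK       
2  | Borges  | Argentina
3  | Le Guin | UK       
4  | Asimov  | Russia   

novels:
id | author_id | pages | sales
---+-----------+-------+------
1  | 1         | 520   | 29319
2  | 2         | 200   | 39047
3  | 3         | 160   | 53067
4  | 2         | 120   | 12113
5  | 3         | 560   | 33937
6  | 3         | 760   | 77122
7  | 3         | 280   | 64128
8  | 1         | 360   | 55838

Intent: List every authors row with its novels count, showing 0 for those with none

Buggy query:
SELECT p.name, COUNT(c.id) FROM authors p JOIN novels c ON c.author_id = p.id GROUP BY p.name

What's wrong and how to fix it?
Bug: An inner join excludes parents with zero children

Fix: Use LEFT JOIN so parents without children still appear (COUNT(c.id) gives 0)

Corrected query:
SELECT p.name, COUNT(c.id) FROM authors p LEFT JOIN novels c ON c.author_id = p.id GROUP BY p.name

Result:
name    | COUNT(c.id)
--------+------------
Asimov  | 0          
Austen  | 2          
Borges  | 2          
Le Guin | 4          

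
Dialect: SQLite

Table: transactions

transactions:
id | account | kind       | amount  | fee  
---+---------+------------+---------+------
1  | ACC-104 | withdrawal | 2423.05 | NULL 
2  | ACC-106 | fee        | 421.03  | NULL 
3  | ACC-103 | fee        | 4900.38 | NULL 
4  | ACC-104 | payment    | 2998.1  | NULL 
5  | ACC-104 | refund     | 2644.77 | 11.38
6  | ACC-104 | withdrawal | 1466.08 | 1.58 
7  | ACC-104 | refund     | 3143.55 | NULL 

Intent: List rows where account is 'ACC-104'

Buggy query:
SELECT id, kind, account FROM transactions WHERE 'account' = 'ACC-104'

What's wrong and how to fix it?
Bug: 'account' in single quotes is a string literal, not the column; the comparison is literal-vs-literal and never true

Fix: Reference the column as account without single quotes

Corrected query:
SELECT id, kind, account FROM transactions WHERE account = 'ACC-104'

Result:
id | kind       | account
---+------------+--------
1  | withdrawal | ACC-104
4  | payment    | ACC-104
5  | refund     | ACC-104
6  | withdrawal | ACC-104
7  | refund     | ACC-104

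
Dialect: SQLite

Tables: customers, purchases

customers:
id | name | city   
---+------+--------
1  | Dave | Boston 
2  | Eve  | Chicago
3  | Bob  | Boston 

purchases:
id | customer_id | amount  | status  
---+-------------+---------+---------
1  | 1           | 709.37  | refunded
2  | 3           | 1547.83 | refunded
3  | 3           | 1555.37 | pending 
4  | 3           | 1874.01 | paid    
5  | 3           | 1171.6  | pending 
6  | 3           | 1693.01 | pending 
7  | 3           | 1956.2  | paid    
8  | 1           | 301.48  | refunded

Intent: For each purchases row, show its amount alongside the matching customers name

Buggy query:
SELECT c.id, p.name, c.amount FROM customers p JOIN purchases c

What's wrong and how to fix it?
Bug: JOIN with no ON clause produces a cartesian product; every purchases row pairs with every customers row

Fix: Add ON c.customer_id = p.id to the JOIN

Corrected query:
SELECT c.id, p.name, c.amount FROM customers p JOIN purchases c ON c.customer_id = p.id

Result:
id | name | amount 
---+------+--------
1  | Dave | 709.37 
2  | Bob  | 1547.83
3  | Bob  | 1555.37
4  | Bob  | 1874.01
5  | Bob  | 1171.6 
6  | Bob  | 1693.01
7  | Bob  | 1956.2 
8  | Dave | 301.48 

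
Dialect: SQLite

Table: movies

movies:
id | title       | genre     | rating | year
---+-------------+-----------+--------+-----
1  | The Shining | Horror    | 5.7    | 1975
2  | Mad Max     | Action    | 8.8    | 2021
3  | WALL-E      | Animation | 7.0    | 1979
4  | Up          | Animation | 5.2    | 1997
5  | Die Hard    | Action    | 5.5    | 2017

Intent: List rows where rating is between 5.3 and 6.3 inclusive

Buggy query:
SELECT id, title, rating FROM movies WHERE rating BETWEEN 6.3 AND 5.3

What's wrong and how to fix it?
Bug: The bounds are reversed; BETWEEN a AND b requires a <= b to match anything

Fix: Swap the bounds so the smaller value comes first

Corrected query:
SELECT id, title, rating FROM movies WHERE rating BETWEEN 5.3 AND 6.3

Result:
id | title       | rating
---+-------------+-------
1  | The Shining | 5.7   
5  | Die Hard    | 5.5   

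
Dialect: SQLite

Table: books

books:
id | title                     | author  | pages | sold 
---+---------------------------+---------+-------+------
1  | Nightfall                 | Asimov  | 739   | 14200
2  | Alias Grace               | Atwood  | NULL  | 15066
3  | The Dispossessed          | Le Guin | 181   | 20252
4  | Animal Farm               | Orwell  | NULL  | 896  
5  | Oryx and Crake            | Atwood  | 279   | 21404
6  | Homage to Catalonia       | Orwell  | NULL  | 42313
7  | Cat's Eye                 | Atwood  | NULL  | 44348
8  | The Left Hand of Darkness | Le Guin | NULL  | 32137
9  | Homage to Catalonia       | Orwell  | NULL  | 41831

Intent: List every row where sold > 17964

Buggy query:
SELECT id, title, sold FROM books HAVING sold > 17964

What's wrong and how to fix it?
Bug: This is a non-aggregate query (no GROUP BY, no aggregates), so in SQLite the HAVING clause is invalid here; a row-level condition belongs in WHERE

Fix: Replace HAVING with WHERE since the condition applies to individual rows

Corrected query:
SELECT id, title, sold FROM books WHERE sold > 17964

Result:
id | title                     | sold 
---+---------------------------+------
3  | The Dispossessed          | 20252
5  | Oryx and Crake            | 21404
6  | Homage to Catalonia       | 42313
7  | Cat's Eye                 | 44348
8  | The Left Hand of Darkness | 32137
9  | Homage to Catalonia       | 41831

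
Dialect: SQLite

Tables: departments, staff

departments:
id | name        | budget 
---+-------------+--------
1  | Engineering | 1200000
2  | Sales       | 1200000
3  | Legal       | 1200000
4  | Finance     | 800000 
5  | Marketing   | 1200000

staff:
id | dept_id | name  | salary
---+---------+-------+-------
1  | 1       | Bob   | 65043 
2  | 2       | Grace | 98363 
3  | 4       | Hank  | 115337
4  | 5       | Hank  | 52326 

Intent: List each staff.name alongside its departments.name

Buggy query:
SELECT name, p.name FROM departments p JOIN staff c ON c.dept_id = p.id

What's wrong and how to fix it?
Bug: Both tables have a 'name' column; the unqualified reference is ambiguous

Fix: Qualify the column with its table alias (c.name)

Corrected query:
SELECT c.name, p.name FROM departments p JOIN staff c ON c.dept_id = p.id

Result:
name  | name       
------+------------
Bob   | Engineering
Grace | Sales      
Hank  | Finance    
Hank  | Marketing  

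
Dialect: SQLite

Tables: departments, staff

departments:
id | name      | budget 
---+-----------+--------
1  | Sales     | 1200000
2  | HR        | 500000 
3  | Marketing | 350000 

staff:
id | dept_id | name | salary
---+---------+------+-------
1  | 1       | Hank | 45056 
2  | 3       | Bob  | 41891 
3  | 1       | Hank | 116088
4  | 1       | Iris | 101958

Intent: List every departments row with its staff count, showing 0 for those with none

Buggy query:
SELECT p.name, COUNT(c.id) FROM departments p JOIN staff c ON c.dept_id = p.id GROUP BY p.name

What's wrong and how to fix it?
Bug: INNER JOIN drops departments rows that have no matching staff rows

Fix: Switch to LEFT JOIN to retain unmatched parent rows

Corrected query:
SELECT p.name, COUNT(c.id) FROM departments p LEFT JOIN staff c ON c.dept_id = p.id GROUP BY p.name

Result:
name      | COUNT(c.id)
----------+------------
HR        | 0          
Marketing | 1          
Sales     | 3          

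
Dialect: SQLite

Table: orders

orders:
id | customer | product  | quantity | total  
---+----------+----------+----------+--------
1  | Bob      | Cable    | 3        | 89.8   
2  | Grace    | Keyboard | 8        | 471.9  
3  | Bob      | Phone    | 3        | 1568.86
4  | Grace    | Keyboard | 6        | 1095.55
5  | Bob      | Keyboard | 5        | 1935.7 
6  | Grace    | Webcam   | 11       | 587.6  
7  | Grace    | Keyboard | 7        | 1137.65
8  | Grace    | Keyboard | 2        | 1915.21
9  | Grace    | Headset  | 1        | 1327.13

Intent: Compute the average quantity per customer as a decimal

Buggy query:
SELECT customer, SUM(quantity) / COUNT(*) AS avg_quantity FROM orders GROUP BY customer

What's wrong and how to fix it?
Bug: Both operands are integers, so '/' performs integer division and truncates

Fix: Cast one side to REAL so the division keeps the fractional part

Corrected query:
SELECT customer, SUM(quantity) * 1.0 / COUNT(*) AS avg_quantity FROM orders GROUP BY customer

Result:
customer | avg_quantity
---------+-------------
Bob      | 3.666667    
Grace    | 5.833333    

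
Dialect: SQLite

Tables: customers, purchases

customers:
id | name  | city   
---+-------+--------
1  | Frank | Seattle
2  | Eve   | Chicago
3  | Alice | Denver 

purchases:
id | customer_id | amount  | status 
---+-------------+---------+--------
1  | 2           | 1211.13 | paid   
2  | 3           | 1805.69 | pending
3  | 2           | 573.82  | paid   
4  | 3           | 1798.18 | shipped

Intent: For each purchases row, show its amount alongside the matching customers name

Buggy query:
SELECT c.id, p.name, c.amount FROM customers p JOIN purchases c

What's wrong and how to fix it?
Bug: Missing join condition: each purchases row is matched to all customers rows instead of just its own

Fix: Add ON c.customer_id = p.id to the JOIN

Corrected query:
SELECT c.id, p.name, c.amount FROM customers p JOIN purchases c ON c.customer_id = p.id

Result:
id | name  | amount 
---+-------+--------
1  | Eve   | 1211.13
2  | Alice | 1805.69
3  | Eve   | 573.82 
4  | Alice | 1798.18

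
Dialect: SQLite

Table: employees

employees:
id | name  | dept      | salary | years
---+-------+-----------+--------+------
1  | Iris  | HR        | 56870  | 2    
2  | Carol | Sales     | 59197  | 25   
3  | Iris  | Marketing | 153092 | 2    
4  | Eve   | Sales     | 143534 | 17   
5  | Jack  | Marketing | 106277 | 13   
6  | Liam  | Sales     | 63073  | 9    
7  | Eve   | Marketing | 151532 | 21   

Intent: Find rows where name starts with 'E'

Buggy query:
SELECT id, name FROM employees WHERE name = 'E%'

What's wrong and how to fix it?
Bug: '=' compares the literal string including the % character; pattern matching needs LIKE

Fix: Replace '=' with LIKE so 'E%' is treated as a pattern

Corrected query:
SELECT id, name FROM employees WHERE name LIKE 'E%'

Result:
id | name
---+-----
4  | Eve 
7  | Eve 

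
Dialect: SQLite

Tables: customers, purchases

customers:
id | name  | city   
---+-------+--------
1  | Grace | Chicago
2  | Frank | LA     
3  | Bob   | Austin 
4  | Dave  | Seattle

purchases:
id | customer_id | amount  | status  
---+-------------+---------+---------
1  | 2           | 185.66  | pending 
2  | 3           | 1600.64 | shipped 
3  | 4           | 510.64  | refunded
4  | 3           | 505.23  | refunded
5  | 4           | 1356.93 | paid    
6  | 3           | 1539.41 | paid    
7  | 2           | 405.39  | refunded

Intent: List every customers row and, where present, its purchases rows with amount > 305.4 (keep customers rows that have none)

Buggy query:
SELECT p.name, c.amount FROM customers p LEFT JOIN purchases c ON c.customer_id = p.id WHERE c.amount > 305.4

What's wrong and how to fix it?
Bug: A WHERE condition on the right-hand table after LEFT JOIN drops unmatched parents

Fix: Put 'c.amount > 305.4' in the JOIN's ON clause instead of WHERE

Corrected query:
SELECT p.name, c.amount FROM customers p LEFT JOIN purchases c ON c.customer_id = p.id AND c.amount > 305.4

Result:
name  | amount 
------+--------
Grace | NULL   
Frank | 405.39 
Bob   | 505.23 
Bob   | 1539.41
Bob   | 1600.64
Dave  | 510.64 
Dave  | 1356.93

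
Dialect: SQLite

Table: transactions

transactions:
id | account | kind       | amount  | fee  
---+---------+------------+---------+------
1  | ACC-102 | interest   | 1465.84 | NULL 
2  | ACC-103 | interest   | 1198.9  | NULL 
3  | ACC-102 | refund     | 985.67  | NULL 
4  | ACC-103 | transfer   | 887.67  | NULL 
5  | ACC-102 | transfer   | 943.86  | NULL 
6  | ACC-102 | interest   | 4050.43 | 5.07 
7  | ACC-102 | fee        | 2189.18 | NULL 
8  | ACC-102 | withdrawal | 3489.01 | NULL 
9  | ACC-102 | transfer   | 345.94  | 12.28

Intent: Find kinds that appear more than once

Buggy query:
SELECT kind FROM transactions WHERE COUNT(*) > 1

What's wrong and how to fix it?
Bug: COUNT(*) is an aggregate and cannot be used in WHERE

Fix: Group first, then use HAVING for the count condition

Corrected query:
SELECT kind FROM transactions GROUP BY kind HAVING COUNT(*) > 1

Result:
kind    
--------
interest
transfer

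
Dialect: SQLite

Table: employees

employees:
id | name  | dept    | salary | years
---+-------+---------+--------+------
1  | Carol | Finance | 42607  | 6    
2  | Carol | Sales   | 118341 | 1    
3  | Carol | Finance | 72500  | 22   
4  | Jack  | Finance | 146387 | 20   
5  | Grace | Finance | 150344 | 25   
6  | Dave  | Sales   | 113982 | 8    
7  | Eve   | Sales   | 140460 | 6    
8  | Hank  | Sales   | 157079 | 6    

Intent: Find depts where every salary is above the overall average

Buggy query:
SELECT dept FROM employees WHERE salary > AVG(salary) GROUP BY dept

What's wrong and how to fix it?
Bug: AVG() is an aggregate; it can't sit directly in WHERE

Fix: Use a subquery for AVG and a HAVING MIN(...) filter so the condition holds for every row in the group

Corrected query:
SELECT dept FROM employees GROUP BY dept HAVING MIN(salary) > (SELECT AVG(salary) FROM employees)

Result:
(no rows)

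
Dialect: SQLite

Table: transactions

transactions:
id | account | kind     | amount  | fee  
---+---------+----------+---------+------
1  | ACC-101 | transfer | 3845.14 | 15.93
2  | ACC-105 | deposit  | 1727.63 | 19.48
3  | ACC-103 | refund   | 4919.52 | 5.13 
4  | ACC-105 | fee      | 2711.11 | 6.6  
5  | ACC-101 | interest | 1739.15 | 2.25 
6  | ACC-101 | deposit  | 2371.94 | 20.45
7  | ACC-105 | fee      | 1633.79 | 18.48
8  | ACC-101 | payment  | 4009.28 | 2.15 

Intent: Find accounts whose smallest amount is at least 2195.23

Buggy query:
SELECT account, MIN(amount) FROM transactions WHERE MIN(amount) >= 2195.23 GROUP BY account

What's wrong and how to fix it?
Bug: Aggregates like MIN are computed per group after WHERE runs

Fix: Replace WHERE with HAVING after the GROUP BY

Corrected query:
SELECT account, MIN(amount) FROM transactions GROUP BY account HAVING MIN(amount) >= 2195.23

Result:
account | MIN(amount)
--------+------------
ACC-103 | 4919.52    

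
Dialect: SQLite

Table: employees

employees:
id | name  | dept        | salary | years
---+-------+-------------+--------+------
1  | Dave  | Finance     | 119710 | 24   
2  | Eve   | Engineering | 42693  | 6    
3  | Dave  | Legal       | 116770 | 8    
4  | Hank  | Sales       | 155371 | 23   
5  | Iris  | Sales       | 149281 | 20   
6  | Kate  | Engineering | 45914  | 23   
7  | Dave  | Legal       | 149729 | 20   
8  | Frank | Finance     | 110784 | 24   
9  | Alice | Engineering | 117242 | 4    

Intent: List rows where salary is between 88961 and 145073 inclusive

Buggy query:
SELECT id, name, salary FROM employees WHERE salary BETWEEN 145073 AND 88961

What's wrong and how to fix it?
Bug: The bounds are reversed; BETWEEN a AND b requires a <= b to match anything

Fix: Swap the bounds so the smaller value comes first

Corrected query:
SELECT id, name, salary FROM employees WHERE salary BETWEEN 88961 AND 145073

Result:
id | name  | salary
---+-------+-------
1  | Dave  | 119710
3  | Dave  | 116770
8  | Frank | 110784
9  | Alice | 117242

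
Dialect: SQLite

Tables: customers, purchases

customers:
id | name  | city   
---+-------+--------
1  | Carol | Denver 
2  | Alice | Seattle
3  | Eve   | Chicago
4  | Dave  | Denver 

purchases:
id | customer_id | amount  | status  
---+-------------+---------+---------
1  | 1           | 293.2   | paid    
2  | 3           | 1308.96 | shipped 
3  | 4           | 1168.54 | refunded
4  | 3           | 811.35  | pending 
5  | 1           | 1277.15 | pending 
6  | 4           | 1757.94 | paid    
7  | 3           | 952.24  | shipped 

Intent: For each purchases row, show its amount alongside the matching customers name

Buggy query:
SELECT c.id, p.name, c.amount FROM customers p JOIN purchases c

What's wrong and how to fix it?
Bug: Missing join condition: each purchases row is matched to all customers rows instead of just its own

Fix: Specify the join condition linking the foreign key to the parent id

Corrected query:
SELECT c.id, p.name, c.amount FROM customers p JOIN purchases c ON c.customer_id = p.id

Result:
id | name  | amount 
---+-------+--------
1  | Carol | 293.2  
2  | Eve   | 1308.96
3  | Dave  | 1168.54
4  | Eve   | 811.35 
5  | Carol | 1277.15
6  | Dave  | 1757.94
7  | Eve   | 952.24 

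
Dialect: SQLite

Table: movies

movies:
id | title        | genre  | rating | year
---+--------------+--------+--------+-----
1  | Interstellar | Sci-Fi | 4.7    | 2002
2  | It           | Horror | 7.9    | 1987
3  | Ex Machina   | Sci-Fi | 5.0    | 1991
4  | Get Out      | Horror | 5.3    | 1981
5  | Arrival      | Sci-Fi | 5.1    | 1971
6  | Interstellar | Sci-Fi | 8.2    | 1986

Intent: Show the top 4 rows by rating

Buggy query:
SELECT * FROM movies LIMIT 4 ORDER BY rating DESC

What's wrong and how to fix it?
Bug: ORDER BY cannot follow LIMIT; LIMIT is the final clause

Fix: Swap the clauses: ORDER BY first, then LIMIT

Corrected query:
SELECT * FROM movies ORDER BY rating DESC LIMIT 4

Result:
id | title        | genre  | rating | year
---+--------------+--------+--------+-----
6  | Interstellar | Sci-Fi | 8.2    | 1986
2  | It           | Horror | 7.9    | 1987
4  | Get Out      | Horror | 5.3    | 1981
5  | Arrival      | Sci-Fi | 5.1    | 1971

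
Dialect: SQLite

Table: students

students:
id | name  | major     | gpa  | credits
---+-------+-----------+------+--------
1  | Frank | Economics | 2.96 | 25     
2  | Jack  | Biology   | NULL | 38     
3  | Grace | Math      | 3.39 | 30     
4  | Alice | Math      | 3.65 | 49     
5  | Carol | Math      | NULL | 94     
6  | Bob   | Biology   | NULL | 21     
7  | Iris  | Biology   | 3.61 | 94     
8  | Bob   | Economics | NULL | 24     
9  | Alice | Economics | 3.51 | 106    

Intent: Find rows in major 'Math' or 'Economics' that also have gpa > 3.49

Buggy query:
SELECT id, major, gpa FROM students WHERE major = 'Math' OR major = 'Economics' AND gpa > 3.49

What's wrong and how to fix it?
Bug: Without parentheses, AND is evaluated before OR, so the gpa filter only applies to the 'Economics' branch

Fix: Add parentheses around the OR so the AND applies to both alternatives

Corrected query:
SELECT id, major, gpa FROM students WHERE (major = 'Math' OR major = 'Economics') AND gpa > 3.49

Result:
id | major     | gpa 
---+-----------+-----
4  | Math      | 3.65
9  | Economics | 3.51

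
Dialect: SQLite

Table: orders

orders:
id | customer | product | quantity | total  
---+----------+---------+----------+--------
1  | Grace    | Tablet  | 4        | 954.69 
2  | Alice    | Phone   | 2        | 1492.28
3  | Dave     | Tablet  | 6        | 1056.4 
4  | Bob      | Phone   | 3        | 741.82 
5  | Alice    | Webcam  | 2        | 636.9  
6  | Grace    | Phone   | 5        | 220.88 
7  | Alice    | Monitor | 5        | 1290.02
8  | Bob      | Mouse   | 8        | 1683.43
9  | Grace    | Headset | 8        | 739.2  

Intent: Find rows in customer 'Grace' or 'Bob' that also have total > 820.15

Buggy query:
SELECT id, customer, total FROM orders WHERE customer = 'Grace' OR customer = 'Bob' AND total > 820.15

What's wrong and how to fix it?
Bug: AND binds tighter than OR, so this parses as customer = 'Grace' OR (customer = 'Bob' AND total > 820.15)

Fix: Add parentheses around the OR so the AND applies to both alternatives

Corrected query:
SELECT id, customer, total FROM orders WHERE (customer = 'Grace' OR customer = 'Bob') AND total > 820.15

Result:
id | customer | total  
---+----------+--------
1  | Grace    | 954.69 
8  | Bob      | 1683.43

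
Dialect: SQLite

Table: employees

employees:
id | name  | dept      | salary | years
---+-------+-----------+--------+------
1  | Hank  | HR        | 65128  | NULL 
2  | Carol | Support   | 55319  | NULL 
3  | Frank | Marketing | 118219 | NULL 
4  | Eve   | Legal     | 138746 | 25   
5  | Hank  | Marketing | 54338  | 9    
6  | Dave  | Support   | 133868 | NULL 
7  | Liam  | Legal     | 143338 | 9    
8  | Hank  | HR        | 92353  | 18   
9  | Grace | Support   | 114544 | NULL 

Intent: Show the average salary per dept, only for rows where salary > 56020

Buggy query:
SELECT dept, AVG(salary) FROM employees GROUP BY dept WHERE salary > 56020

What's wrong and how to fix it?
Bug: WHERE cannot follow GROUP BY

Fix: Move the WHERE clause before GROUP BY

Corrected query:
SELECT dept, AVG(salary) FROM employees WHERE salary > 56020 GROUP BY dept

Result:
dept      | AVG(salary)
----------+------------
HR        | 78740.5    
Legal     | 141042     
Marketing | 118219     
Support   | 124206     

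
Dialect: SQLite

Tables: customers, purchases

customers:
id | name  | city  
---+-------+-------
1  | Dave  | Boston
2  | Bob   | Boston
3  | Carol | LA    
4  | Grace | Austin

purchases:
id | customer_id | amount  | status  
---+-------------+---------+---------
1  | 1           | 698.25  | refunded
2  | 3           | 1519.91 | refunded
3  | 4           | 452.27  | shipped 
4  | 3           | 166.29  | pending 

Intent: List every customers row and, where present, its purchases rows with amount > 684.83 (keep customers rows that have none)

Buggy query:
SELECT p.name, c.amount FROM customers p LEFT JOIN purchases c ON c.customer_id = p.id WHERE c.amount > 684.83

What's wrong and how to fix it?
Bug: Filtering c.amount in WHERE discards the NULL rows produced by LEFT JOIN, turning it into an inner join

Fix: Move the right-table condition into the ON clause so unmatched parents are kept

Corrected query:
SELECT p.name, c.amount FROM customers p LEFT JOIN purchases c ON c.customer_id = p.id AND c.amount > 684.83

Result:
name  | amount 
------+--------
Dave  | 698.25 
Bob   | NULL   
Carol | 1519.91
Grace | NULL   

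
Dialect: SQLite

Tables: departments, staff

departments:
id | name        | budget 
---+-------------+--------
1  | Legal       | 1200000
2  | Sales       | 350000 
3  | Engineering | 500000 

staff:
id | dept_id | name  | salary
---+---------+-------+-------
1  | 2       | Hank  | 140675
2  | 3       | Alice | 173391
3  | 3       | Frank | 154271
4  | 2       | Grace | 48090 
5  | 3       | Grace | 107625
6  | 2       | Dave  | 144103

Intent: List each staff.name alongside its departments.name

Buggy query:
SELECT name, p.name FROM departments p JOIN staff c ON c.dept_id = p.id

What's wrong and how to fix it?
Bug: 'name' exists in both joined tables, so the database can't tell which one is meant

Fix: Prefix ambiguous columns with the table alias

Corrected query:
SELECT c.name, p.name FROM departments p JOIN staff c ON c.dept_id = p.id

Result:
name  | name       
------+------------
Hank  | Sales      
Alice | Engineering
Frank | Engineering
Grace | Sales      
Grace | Engineering
Dave  | Sales      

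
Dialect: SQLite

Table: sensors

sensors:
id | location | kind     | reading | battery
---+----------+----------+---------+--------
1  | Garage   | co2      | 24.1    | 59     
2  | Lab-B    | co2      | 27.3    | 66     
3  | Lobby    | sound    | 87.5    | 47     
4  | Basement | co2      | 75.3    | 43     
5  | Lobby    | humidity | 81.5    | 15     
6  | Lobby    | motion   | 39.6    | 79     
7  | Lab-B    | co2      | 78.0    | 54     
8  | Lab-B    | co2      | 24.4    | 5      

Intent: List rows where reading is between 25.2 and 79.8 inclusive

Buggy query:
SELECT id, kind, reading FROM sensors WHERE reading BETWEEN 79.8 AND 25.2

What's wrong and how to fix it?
Bug: BETWEEN expects the lower bound first; with 79.8 AND 25.2 the range is empty

Fix: Swap the bounds so the smaller value comes first

Corrected query:
SELECT id, kind, reading FROM sensors WHERE reading BETWEEN 25.2 AND 79.8

Result:
id | kind   | reading
---+--------+--------
2  | co2    | 27.3   
4  | co2    | 75.3   
6  | motion | 39.6   
7  | co2    | 78     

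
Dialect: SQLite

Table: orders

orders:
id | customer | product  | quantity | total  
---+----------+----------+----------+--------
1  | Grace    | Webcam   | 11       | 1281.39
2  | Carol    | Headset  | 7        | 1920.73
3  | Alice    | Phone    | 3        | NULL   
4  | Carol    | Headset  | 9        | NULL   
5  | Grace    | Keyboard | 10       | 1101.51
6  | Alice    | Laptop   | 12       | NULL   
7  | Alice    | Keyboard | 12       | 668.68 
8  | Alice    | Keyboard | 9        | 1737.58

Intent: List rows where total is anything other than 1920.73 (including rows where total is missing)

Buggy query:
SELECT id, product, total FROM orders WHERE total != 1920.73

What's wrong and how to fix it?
Bug: 'total != 1920.73' is unknown when total is NULL, so NULL rows are silently excluded

Fix: Add an explicit OR total IS NULL to include the missing-value rows

Corrected query:
SELECT id, product, total FROM orders WHERE total != 1920.73 OR total IS NULL

Result:
id | product  | total  
---+----------+--------
1  | Webcam   | 1281.39
3  | Phone    | NULL   
4  | Headset  | NULL   
5  | Keyboard | 1101.51
6  | Laptop   | NULL   
7  | Keyboard | 668.68 
8  | Keyboard | 1737.58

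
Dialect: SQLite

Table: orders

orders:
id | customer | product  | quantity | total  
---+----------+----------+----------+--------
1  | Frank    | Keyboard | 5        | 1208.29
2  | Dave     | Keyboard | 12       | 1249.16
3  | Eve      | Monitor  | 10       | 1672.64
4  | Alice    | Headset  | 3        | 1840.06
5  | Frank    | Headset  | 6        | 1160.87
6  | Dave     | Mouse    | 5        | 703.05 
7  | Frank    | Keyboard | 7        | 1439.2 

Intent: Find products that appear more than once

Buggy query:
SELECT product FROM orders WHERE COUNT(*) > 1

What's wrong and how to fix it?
Bug: WHERE can't reference COUNT(*); aggregates are computed after WHERE

Fix: Group first, then use HAVING for the count condition

Corrected query:
SELECT product FROM orders GROUP BY product HAVING COUNT(*) > 1

Result:
product 
--------
Headset 
Keyboard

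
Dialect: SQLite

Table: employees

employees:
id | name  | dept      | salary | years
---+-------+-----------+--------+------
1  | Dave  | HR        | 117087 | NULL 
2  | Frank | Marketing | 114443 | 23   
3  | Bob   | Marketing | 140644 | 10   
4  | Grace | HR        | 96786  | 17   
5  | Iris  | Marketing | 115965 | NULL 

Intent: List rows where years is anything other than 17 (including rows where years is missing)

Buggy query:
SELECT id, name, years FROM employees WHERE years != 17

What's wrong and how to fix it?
Bug: Inequality against NULL is unknown, not true; rows with NULL are dropped

Fix: Handle NULL separately with IS NULL alongside the inequality

Corrected query:
SELECT id, name, years FROM employees WHERE years != 17 OR years IS NULL

Result:
id | name  | years
---+-------+------
1  | Dave  | NULL 
2  | Frank | 23   
3  | Bob   | 10   
5  | Iris  | NULL 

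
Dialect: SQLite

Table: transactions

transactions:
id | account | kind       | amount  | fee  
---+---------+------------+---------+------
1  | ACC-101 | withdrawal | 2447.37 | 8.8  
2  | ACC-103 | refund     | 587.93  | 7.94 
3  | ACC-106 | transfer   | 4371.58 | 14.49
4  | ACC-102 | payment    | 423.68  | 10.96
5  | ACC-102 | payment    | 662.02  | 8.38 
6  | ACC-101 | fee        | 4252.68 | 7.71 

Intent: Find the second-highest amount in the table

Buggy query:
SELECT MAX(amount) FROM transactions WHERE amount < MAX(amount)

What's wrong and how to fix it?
Bug: MAX(amount) on the right of the comparison is an aggregate-in-WHERE error

Fix: Put the inner MAX in a scalar subquery

Corrected query:
SELECT MAX(amount) FROM transactions WHERE amount < (SELECT MAX(amount) FROM transactions)

Result:
MAX(amount)
-----------
4252.68    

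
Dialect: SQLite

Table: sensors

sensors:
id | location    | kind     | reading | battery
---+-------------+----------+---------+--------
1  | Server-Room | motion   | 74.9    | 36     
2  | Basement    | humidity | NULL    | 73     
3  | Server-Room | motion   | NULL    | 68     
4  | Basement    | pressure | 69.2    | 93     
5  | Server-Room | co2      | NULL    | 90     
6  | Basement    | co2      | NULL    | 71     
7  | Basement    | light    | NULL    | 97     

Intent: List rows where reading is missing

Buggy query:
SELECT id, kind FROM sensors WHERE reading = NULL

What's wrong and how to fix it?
Bug: '= NULL' is always unknown in SQL three-valued logic, so no rows match

Fix: Use IS NULL to test for NULL

Corrected query:
SELECT id, kind FROM sensors WHERE reading IS NULL

Result:
id | kind    
---+---------
2  | humidity
3  | motion  
5  | co2     
6  | co2     
7  | light   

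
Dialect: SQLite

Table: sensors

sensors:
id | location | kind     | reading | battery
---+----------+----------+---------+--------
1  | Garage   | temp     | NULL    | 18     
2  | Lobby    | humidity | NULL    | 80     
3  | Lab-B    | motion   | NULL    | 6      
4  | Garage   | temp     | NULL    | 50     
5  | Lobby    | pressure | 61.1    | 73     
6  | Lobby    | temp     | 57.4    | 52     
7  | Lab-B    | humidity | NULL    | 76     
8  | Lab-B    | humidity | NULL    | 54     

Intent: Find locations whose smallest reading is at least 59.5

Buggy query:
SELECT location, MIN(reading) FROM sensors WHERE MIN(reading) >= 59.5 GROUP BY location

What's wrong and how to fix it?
Bug: Aggregates like MIN are computed per group after WHERE runs

Fix: Replace WHERE with HAVING after the GROUP BY

Corrected query:
SELECT location, MIN(reading) FROM sensors GROUP BY location HAVING MIN(reading) >= 59.5

Result:
(no rows)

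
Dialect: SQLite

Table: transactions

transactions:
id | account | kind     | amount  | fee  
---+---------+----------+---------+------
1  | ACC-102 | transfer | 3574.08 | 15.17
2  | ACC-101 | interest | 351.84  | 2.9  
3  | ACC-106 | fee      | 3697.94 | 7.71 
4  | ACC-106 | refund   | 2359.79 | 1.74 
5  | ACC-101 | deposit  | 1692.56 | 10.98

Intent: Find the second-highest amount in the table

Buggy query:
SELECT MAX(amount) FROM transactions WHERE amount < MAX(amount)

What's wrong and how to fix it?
Bug: MAX(amount) on the right of the comparison is an aggregate-in-WHERE error

Fix: Compute the overall MAX in a subquery, then take MAX of rows below it

Corrected query:
SELECT MAX(amount) FROM transactions WHERE amount < (SELECT MAX(amount) FROM transactions)

Result:
MAX(amount)
-----------
3574.08    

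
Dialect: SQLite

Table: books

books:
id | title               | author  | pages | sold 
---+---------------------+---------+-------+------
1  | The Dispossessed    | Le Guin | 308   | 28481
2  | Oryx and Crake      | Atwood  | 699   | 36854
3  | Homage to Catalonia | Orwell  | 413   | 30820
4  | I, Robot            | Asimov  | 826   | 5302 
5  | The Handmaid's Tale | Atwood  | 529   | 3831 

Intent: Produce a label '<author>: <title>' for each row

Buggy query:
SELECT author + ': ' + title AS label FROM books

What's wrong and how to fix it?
Bug: SQLite uses || for string concatenation; + coerces text to numbers (yielding 0)

Fix: Use the || operator for string concatenation

Corrected query:
SELECT author || ': ' || title AS label FROM books

Result:
label                      
---------------------------
Le Guin: The Dispossessed  
Atwood: Oryx and Crake     
Orwell: Homage to Catalonia
Asimov: I, Robot           
Atwood: The Handmaid's Tale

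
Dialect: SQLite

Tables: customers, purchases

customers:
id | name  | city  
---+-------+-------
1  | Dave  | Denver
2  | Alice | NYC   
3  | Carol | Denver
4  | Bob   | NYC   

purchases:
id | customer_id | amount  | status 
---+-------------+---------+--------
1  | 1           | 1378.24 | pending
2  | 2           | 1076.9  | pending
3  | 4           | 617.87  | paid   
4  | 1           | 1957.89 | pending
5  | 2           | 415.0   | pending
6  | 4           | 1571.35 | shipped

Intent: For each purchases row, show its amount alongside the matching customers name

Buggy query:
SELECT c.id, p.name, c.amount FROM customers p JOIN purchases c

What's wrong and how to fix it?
Bug: Missing join condition: each purchases row is matched to all customers rows instead of just its own

Fix: Specify the join condition linking the foreign key to the parent id

Corrected query:
SELECT c.id, p.name, c.amount FROM customers p JOIN purchases c ON c.customer_id = p.id

Result:
id | name  | amount 
---+-------+--------
1  | Dave  | 1378.24
2  | Alice | 1076.9 
3  | Bob   | 617.87 
4  | Dave  | 1957.89
5  | Alice | 415    
6  | Bob   | 1571.35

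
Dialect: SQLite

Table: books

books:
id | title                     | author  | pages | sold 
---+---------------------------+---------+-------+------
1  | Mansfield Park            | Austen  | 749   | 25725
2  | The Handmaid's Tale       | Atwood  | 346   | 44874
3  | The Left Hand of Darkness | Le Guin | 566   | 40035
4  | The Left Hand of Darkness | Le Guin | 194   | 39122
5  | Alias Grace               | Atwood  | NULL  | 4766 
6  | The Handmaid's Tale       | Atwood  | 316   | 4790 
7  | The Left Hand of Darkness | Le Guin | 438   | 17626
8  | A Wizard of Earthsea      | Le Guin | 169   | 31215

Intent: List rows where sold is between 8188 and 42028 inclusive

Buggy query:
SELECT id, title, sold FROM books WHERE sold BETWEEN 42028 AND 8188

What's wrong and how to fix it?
Bug: BETWEEN expects the lower bound first; with 42028 AND 8188 the range is empty

Fix: Write BETWEEN 8188 AND 42028

Corrected query:
SELECT id, title, sold FROM books WHERE sold BETWEEN 8188 AND 42028

Result:
id | title                     | sold 
---+---------------------------+------
1  | Mansfield Park            | 25725
3  | The Left Hand of Darkness | 40035
4  | The Left Hand of Darkness | 39122
7  | The Left Hand of Darkness | 17626
8  | A Wizard of Earthsea      | 31215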